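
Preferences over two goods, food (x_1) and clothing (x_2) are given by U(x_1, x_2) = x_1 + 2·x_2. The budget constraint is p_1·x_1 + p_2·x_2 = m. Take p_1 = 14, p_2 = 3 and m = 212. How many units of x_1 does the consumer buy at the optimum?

Perfect substitutes: compare marginal utility per dollar. 1/p_1 vs 2/p_2 → 0.0714 vs 0.6667.
x_2 gives more utility per dollar, so spend all income on x_2: x_2* = m/p_2, x_1* = 0.
Numerically: x_1* = 0, x_2* = 70.6667.

x_1* = 0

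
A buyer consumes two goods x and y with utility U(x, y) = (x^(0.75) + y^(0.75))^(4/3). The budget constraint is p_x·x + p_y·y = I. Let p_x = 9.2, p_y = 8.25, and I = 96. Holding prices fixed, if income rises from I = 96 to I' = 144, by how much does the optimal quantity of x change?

Δx* = 2.186

From the CES first-order condition, (y/x)^(0.25) = p_x/p_y.
Solve for the ratio: y/x = [p_x/p_y]^(4).
Substitute y = (y/x)·x into the budget: x* = I/(p_x + p_y·(y/x)).
Numerically y/x = 1.546449, so x* = 96/(9.2 + 8.25·1.546449) = 4.3719.
At I' = 144: x* = 6.5579. Change: 6.5579 − 4.3719 = 2.186.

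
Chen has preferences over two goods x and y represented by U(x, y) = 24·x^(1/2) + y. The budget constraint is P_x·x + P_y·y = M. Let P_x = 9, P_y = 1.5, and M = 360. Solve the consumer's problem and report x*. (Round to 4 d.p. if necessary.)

Solve: √x = 12·P_y/P_x, so x*(P_x,P_y) = (12·P_y/P_x)², and y* = (M − P_x·x*)/P_y.
Plugging in: x* = (12·1.5/9)² = 4.

x* = 4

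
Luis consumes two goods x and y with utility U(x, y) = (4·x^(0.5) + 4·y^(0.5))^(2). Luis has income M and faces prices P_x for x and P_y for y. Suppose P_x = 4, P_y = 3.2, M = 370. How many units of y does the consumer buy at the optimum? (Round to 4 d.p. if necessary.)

y* = 64.2361

MU_x ∝ 4·x^(-0.5), MU_y ∝ 4·y^(-0.5), so MRS = (y/x)^(0.5) = P_x/P_y.
Hence y/x = (P_x/P_y)^(1/(0.5)), i.e. raised to the 2 power.
With the ratio pinned down, the budget gives x* = M/(P_x + P_y·(y/x)) and y* = (y/x)·x*.
Numerically y/x = 1.5625, so x* = 370/(4 + 3.2·1.5625) = 41.1111 and y* = 1.5625·41.1111 = 64.2361.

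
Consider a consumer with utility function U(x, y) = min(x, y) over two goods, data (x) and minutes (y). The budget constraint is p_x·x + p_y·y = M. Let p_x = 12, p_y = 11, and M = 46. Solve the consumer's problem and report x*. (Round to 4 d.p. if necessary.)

Leontief preferences: the optimum is at the kink where x/1 = y/1, i.e. y = x.
Budget: p_x·x + p_y·x = M, so (p_x + p_y)·x = M.
Demand: x*(p_x,p_y,M) = M/(p_x + p_y), y* = M/(p_x + p_y).
Here 12 + 11 = 23, giving x* = 2.

x* = 2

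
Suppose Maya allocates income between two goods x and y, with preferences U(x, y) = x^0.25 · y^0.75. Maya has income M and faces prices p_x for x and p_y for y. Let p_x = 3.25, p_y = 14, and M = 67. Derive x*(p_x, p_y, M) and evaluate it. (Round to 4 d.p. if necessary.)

x* = 5.1538

Tangency: MRS = (1/3)·y/x = p_x/p_y.
Rearranging, p_y·y = 3·p_x·x. Substituting into the budget gives p_x·x·(1 + 3) = M.
Demand: x*(p_x,p_y,M) = 0.25·M/p_x and y* = 0.75·M/p_y.
At p_x=3.25, p_y=14, M=67: x* = 0.25·67/3.25 = 5.1538.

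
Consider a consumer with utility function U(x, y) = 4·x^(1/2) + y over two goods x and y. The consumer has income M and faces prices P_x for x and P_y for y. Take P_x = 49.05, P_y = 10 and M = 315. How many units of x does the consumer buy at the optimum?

Solve: √x = 2·P_y/P_x, so x*(P_x,P_y) = (2·P_y/P_x)², and y* = (M − P_x·x*)/P_y.
Plugging in: x* = (2·10/49.05)² = 0.1663.

x* = 0.1663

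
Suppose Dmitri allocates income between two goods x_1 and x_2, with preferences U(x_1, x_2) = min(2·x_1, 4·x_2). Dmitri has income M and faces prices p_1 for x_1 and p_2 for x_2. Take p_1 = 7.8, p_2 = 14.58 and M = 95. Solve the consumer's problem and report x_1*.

x_1* = 6.2956

With perfect complements, no substitution: consume in ratio x_1:x_2 = 4:2.
Budget: p_1·x_1 + p_2·(1/2)·x_1 = M, so (4·p_1 + 2·p_2)·x_1 = 4·M.
Demand: x_1*(p_1,p_2,M) = 4·M/(4·p_1 + 2·p_2), x_2* = 2·M/(4·p_1 + 2·p_2).
Here 4·7.8 + 2·14.58 = 60.36, giving x_1* = 6.2956.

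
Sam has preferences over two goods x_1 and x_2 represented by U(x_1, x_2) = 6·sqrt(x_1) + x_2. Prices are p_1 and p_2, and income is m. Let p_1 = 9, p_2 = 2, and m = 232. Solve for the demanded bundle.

x_1* = 0.4444, x_2* = 114

Utility is quasi-linear in x_2; the FOC for x_1 is 3/√x_1 = p_1/p_2.
Solve: √x_1 = 3·p_2/p_1, so x_1*(p_1,p_2) = (3·p_2/p_1)², and x_2* = (m − p_1·x_1*)/p_2.
Plugging in: x_1* = (3·2/9)² = 0.4444, x_2* = 114.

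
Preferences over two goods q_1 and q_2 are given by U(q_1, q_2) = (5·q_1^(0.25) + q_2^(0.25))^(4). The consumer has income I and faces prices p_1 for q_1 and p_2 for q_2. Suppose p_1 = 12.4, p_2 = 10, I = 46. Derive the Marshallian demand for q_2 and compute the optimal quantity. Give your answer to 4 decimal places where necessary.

q_2* = 0.5135

MU_q_1 ∝ 5·q_1^(-0.75), MU_q_2 ∝ q_2^(-0.75), so MRS = 5·(q_2/q_1)^(0.75) = p_1/p_2.
Solve for the ratio: q_2/q_1 = [(1/5)·p_1/p_2]^(4/3).
Substitute q_2 = (q_2/q_1)·q_1 into the budget: q_1* = I/(p_1 + p_2·(q_2/q_1)).
Numerically q_2/q_1 = 0.155812, so q_1* = 46/(12.4 + 10·0.155812) = 3.2956 and q_2* = 0.155812·3.2956 = 0.5135.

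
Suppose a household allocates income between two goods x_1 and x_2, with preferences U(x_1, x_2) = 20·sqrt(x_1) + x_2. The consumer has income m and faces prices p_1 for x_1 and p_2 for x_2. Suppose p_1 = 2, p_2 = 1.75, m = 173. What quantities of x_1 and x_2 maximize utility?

x_1* = 76.5625, x_2* = 11.3571

Utility is quasi-linear in x_2; the FOC for x_1 is 10/√x_1 = p_1/p_2.
Solve: √x_1 = 10·p_2/p_1, so x_1*(p_1,p_2) = (10·p_2/p_1)², and x_2* = (m − p_1·x_1*)/p_2.
Plugging in: x_1* = (10·1.75/2)² = 76.5625, x_2* = 11.3571.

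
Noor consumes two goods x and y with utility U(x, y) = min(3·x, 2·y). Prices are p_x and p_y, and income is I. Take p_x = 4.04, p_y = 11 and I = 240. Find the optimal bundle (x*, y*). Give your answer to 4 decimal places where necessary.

x* = 11.6845, y* = 17.5268

Demand: x*(p_x,p_y,I) = 2·I/(2·p_x + 3·p_y), y* = 3·I/(2·p_x + 3·p_y).
Here 2·4.04 + 3·11 = 41.08, giving x* = 11.6845 and y* = 17.5268.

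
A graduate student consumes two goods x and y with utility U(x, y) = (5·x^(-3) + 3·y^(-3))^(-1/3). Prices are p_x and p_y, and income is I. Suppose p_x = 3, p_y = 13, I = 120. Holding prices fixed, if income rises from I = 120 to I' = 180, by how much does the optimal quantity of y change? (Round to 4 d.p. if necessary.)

MU_x ∝ 5·x^(-4), MU_y ∝ 3·y^(-4), so MRS = (5/3)·(y/x)^(4) = p_x/p_y.
Hence y/x = ((3/5)·p_x/p_y)^(1/(4)), i.e. raised to the 0.25 power.
Substitute y = (y/x)·x into the budget: x* = I/(p_x + p_y·(y/x)).
Numerically y/x = 0.610003, so x* = 120/(3 + 13·0.610003) = 10.9789 and y* = 0.610003·10.9789 = 6.6972.
At I' = 180: y* = 10.0458. Change: 10.0458 − 6.6972 = 3.3486.

Δy* = 3.3486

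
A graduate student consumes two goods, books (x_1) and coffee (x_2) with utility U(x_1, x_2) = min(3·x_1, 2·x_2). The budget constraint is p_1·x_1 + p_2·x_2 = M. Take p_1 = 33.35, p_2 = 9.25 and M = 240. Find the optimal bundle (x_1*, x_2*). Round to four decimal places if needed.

x_1* = 5.0821, x_2* = 7.6231

Leontief preferences: the optimum is at the kink where x_1/2 = x_2/3, i.e. x_2 = (3/2)·x_1.
Budget: p_1·x_1 + p_2·(3/2)·x_1 = M, so (2·p_1 + 3·p_2)·x_1 = 2·M.
Demand: x_1*(p_1,p_2,M) = 2·M/(2·p_1 + 3·p_2), x_2* = 3·M/(2·p_1 + 3·p_2).
Here 2·33.35 + 3·9.25 = 94.45, giving x_1* = 5.0821 and x_2* = 7.6231.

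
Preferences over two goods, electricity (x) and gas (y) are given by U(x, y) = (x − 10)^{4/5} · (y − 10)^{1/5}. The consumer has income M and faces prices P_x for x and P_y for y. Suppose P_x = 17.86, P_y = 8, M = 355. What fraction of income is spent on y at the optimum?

share on y = 0.2797

After buying the subsistence bundle (10, 10), a share 0.8 of the remaining income goes to x: x* = 10 + 0.8·(M − 10P_x − 10P_y)/P_x.
Discretionary income = 355 − 10·17.86 − 10·8 = 96.4; x* = 10 + 0.8·96.4/17.86 = 14.318; y* = 10 + 0.2·96.4/8 = 12.41.
Expenditure on y: 8·12.41 = 99.28; share = 0.2797.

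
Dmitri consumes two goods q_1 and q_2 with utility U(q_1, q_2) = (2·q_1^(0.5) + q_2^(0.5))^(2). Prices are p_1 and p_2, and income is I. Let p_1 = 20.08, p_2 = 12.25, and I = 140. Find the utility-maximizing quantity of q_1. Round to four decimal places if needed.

From the CES first-order condition, 2·(q_2/q_1)^(0.5) = p_1/p_2.
Hence q_2/q_1 = ((1/2)·p_1/p_2)^(1/(0.5)), i.e. raised to the 2 power.
Substitute q_2 = (q_2/q_1)·q_1 into the budget: q_1* = I/(p_1 + p_2·(q_2/q_1)).
Numerically q_2/q_1 = 0.671731, so q_1* = 140/(20.08 + 12.25·0.671731) = 4.9455.

q_1* = 4.9455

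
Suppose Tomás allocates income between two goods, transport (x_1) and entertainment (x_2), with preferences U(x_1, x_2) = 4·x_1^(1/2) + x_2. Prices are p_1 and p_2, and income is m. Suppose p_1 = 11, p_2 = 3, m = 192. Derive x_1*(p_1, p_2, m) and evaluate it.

MU_x_1 = 2/√x_1, MU_x_2 = 1. Tangency: 2/√x_1 = p_1/p_2.
Solve: √x_1 = 2·p_2/p_1, so x_1*(p_1,p_2) = (2·p_2/p_1)², and x_2* = (m − p_1·x_1*)/p_2.
Plugging in: x_1* = (2·3/11)² = 0.2975.

x_1* = 0.2975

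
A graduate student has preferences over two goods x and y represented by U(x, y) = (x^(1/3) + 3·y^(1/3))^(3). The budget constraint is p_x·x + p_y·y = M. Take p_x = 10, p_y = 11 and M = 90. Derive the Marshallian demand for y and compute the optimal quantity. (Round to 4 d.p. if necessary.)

MU_x ∝ x^(-2/3), MU_y ∝ 3·y^(-2/3), so MRS = (1/3)·(y/x)^(2/3) = p_x/p_y.
Solve for the ratio: y/x = [3·p_x/p_y]^(1.5).
Substitute y = (y/x)·x into the budget: x* = M/(p_x + p_y·(y/x)).
Numerically y/x = 4.503943, so x* = 90/(10 + 11·4.503943) = 1.5115 and y* = 4.503943·1.5115 = 6.8077.

y* = 6.8077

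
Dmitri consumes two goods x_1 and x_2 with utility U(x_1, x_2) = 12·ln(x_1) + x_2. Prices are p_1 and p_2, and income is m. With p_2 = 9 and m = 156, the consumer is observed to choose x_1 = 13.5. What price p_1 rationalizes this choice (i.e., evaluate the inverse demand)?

p_1 = 8

Set MRS = p_1/p_2: (12/x_1)/1 = p_1/p_2.
So x_1*(p_1,p_2) = 12·p_2/p_1, independent of income; and x_2* = (m − 12·p_2)/p_2.
Set x_1* = 13.5 in the demand function and solve for p_1: p_1 = 8.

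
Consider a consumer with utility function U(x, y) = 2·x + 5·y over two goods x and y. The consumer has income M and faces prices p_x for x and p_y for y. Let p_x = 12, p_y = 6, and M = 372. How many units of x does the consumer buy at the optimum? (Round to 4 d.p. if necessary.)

Numerically: x* = 0, y* = 62.

x* = 0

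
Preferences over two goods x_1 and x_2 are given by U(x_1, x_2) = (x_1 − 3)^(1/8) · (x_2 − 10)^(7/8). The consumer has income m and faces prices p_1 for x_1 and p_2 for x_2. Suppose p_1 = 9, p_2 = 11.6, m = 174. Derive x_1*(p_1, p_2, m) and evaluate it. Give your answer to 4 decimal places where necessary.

Let x_1' = x_1−3, x_2' = x_2−10. MRS = (1/7)·x_2'/x_1' = p_1/p_2.
Substituting into the budget: x_1* = 3 + 0.125·(m − 3·p_1 − 10·p_2)/p_1, and x_2* = 10 + 0.875·(…)/p_2.
Discretionary income = 174 − 3·9 − 10·11.6 = 31; x_1* = 3 + 0.125·31/9 = 3.4306.

x_1* = 3.4306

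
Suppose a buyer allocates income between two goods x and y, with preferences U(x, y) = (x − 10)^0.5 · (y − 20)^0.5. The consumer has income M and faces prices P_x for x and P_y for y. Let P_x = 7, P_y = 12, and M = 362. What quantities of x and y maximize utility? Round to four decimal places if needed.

x* = 13.7143, y* = 22.1667

MRS = (y−20)/(x−10). Tangency with P_x/P_y gives y−20 = (P_x/P_y)·(x−10).
Substituting into the budget: x* = 10 + 0.5·(M − 10·P_x − 20·P_y)/P_x, and y* = 20 + 0.5·(…)/P_y.
Discretionary income = 362 − 10·7 − 20·12 = 52; x* = 10 + 0.5·52/7 = 13.7143; y* = 20 + 0.5·52/12 = 22.1667.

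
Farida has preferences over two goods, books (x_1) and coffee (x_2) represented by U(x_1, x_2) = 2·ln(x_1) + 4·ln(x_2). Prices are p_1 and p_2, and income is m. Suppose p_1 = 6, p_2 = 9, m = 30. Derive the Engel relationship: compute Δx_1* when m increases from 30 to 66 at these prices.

Δx_1* = 2

MU_x_1/MU_x_2 = (2·x_2)/(4·x_1); tangency sets this equal to p_1/p_2.
So 2·p_2·x_2 = 4·p_1·x_1; combined with the budget, a share 1/3 of income goes to x_1.
Demand: x_1*(p_1,p_2,m) = 1/3·m/p_1 and x_2* = 2/3·m/p_2.
At p_1=6, p_2=9, m=30: x_1* = 1/3·30/6 = 1.6667.
At m' = 66: x_1* = 3.6667. Change: 3.6667 − 1.6667 = 2.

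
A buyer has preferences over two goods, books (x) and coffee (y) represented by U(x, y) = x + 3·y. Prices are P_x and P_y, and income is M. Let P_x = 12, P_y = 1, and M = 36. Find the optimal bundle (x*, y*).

Perfect substitutes: compare marginal utility per dollar. 1/P_x vs 3/P_y → 0.0833 vs 3.
y gives more utility per dollar, so spend all income on y: y* = M/P_y, x* = 0.
Numerically: x* = 0, y* = 36.

x* = 0, y* = 36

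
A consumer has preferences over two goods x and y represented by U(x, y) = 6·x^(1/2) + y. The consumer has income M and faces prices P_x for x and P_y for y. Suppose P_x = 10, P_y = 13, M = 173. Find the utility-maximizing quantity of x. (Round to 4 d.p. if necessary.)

Solve: √x = 3·P_y/P_x, so x*(P_x,P_y) = (3·P_y/P_x)², and y* = (M − P_x·x*)/P_y.
Plugging in: x* = (3·13/10)² = 15.21.

x* = 15.21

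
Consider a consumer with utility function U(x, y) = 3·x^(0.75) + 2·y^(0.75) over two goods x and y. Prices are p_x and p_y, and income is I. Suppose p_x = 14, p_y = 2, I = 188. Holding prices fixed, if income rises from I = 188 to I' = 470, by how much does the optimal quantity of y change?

Δy* = 138.9492

MRS = MU_x/MU_y = (3/2)·(y/x)^(0.25). Set equal to p_x/p_y.
Solve for the ratio: y/x = [(2/3)·p_x/p_y]^(4).
With the ratio pinned down, the budget gives x* = I/(p_x + p_y·(y/x)) and y* = (y/x)·x*.
Numerically y/x = 474.271605, so x* = 188/(14 + 2·474.271605) = 0.1953 and y* = 474.271605·0.1953 = 92.6328.
At I' = 470: y* = 231.582. Change: 231.582 − 92.6328 = 138.9492.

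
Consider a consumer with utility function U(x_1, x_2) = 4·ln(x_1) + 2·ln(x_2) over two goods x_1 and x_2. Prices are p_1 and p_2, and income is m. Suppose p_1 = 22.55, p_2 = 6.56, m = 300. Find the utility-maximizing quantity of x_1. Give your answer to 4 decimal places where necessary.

x_1* = 8.8692

Tangency: MRS = 2·x_2/x_1 = p_1/p_2.
So 4·p_2·x_2 = 2·p_1·x_1; combined with the budget, a share 2/3 of income goes to x_1.
Demand: x_1*(p_1,p_2,m) = 2/3·m/p_1 and x_2* = 1/3·m/p_2.
At p_1=22.55, p_2=6.56, m=300: x_1* = 2/3·300/22.55 = 8.8692.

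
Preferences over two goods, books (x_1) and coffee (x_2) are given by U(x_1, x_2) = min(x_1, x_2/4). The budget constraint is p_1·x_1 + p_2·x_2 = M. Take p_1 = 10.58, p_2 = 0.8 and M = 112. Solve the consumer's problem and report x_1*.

Leontief preferences: the optimum is at the kink where x_1/1 = x_2/4, i.e. x_2 = 4·x_1.
Budget: p_1·x_1 + p_2·4·x_1 = M, so (p_1 + 4·p_2)·x_1 = M.
Demand: x_1*(p_1,p_2,M) = M/(p_1 + 4·p_2), x_2* = 4·M/(p_1 + 4·p_2).
Here 10.58 + 4·0.8 = 13.78, giving x_1* = 8.1277.

x_1* = 8.1277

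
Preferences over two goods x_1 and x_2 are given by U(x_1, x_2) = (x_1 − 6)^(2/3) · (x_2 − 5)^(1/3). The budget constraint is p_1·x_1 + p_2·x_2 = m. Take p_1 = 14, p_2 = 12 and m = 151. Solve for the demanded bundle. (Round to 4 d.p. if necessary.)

Let x_1' = x_1−6, x_2' = x_2−5. MRS = 2·x_2'/x_1' = p_1/p_2.
Substituting into the budget: x_1* = 6 + 2/3·(m − 6·p_1 − 5·p_2)/p_1, and x_2* = 5 + 1/3·(…)/p_2.
Discretionary income = 151 − 6·14 − 5·12 = 7; x_1* = 6 + 2/3·7/14 = 6.3333; x_2* = 5 + 1/3·7/12 = 5.1944.

x_1* = 6.3333, x_2* = 5.1944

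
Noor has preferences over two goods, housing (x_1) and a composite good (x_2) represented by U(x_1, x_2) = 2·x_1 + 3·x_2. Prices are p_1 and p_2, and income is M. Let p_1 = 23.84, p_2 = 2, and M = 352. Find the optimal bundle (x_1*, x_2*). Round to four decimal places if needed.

Linear utility — the consumer picks whichever good has higher MU/price: 2/23.84 = 0.0839 vs 3/2 = 1.5.
x_2 gives more utility per dollar, so spend all income on x_2: x_2* = M/p_2, x_1* = 0.
Numerically: x_1* = 0, x_2* = 176.

x_1* = 0, x_2* = 176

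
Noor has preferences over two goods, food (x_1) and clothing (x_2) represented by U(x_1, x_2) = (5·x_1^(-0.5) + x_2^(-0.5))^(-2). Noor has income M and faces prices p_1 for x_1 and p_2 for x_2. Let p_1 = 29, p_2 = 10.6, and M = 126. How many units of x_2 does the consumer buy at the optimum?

MU_x_1 ∝ 5·x_1^(-1.5), MU_x_2 ∝ x_2^(-1.5), so MRS = 5·(x_2/x_1)^(1.5) = p_1/p_2.
Hence x_2/x_1 = ((1/5)·p_1/p_2)^(1/(1.5)), i.e. raised to the 2/3 power.
With the ratio pinned down, the budget gives x_1* = M/(p_1 + p_2·(x_2/x_1)) and x_2* = (x_2/x_1)·x_1*.
Numerically x_2/x_1 = 0.668982, so x_1* = 126/(29 + 10.6·0.668982) = 3.4912 and x_2* = 0.668982·3.4912 = 2.3355.

x_2* = 2.3355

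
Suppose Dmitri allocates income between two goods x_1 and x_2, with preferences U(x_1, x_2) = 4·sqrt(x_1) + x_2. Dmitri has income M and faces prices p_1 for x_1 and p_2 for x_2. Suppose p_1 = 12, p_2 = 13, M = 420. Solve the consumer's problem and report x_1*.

MU_x_1 = 2/√x_1, MU_x_2 = 1. Tangency: 2/√x_1 = p_1/p_2.
Thus x_1* = (2·p_2/p_1)² — independent of M — with the rest of income spent on x_2.
Plugging in: x_1* = (2·13/12)² = 4.6944.

x_1* = 4.6944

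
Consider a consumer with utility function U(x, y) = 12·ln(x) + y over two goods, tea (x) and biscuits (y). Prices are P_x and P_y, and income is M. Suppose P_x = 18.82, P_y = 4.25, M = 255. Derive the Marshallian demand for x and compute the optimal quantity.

x* = 2.7099

MU_x = 12/x, MU_y = 1. Tangency: 12/x = P_x/P_y.
So x*(P_x,P_y) = 12·P_y/P_x, independent of income; and y* = (M − 12·P_y)/P_y.
At the given prices: x* = 12·4.25/18.82 = 2.7099.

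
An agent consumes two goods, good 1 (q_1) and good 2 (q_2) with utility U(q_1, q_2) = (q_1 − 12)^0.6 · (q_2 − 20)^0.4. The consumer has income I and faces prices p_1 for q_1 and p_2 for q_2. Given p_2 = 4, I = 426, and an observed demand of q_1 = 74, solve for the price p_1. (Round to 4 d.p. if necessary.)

p_1 = 3

MRS = (3/2)·(q_2−20)/(q_1−12). Tangency with p_1/p_2 gives q_2−20 = (2/3)·(p_1/p_2)·(q_1−12).
Substituting into the budget: q_1* = 12 + 0.6·(I − 12·p_1 − 20·p_2)/p_1, and q_2* = 20 + 0.4·(…)/p_2.
Set q_1* = 74 in the demand function and solve for p_1: p_1 = 3.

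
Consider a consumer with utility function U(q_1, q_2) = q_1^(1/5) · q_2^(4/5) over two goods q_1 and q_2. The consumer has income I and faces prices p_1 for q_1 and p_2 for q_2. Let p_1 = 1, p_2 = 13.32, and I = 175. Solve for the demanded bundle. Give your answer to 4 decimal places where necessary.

The MRS is (1/4)·q_2/q_1. Set MRS = p_1/p_2.
So 0.2·p_2·q_2 = 0.8·p_1·q_1; combined with the budget, a share 0.2 of income goes to q_1.
Demand: q_1*(p_1,p_2,I) = 0.2·I/p_1 and q_2* = 0.8·I/p_2.
At p_1=1, p_2=13.32, I=175: q_1* = 0.2·175/1 = 35, q_2* = 10.5105.

q_1* = 35, q_2* = 10.5105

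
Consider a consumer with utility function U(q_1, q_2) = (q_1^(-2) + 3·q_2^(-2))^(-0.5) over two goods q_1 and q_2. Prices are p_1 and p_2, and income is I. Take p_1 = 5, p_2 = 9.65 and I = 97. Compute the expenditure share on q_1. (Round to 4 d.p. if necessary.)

MRS = MU_q_1/MU_q_2 = (1/3)·(q_2/q_1)^(3). Set equal to p_1/p_2.
Solve for the ratio: q_2/q_1 = [3·p_1/p_2]^(1/3).
With the ratio pinned down, the budget gives q_1* = I/(p_1 + p_2·(q_2/q_1)) and q_2* = (q_2/q_1)·q_1*.
Numerically q_2/q_1 = 1.15839, so q_1* = 97/(5 + 9.65·1.15839) = 5.9956 and q_2* = 1.15839·5.9956 = 6.9453.
Expenditure on q_1: 5·5.9956 = 29.9781; share = 0.3091.

share on q_1 = 0.3091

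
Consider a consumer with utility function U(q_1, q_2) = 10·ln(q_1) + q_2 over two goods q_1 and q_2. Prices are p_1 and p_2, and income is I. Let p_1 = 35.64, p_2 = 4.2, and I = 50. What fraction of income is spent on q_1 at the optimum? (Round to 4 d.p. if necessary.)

share on q_1 = 0.84

MU_q_1 = 10/q_1, MU_q_2 = 1. Tangency: 10/q_1 = p_1/p_2.
So q_1*(p_1,p_2) = 10·p_2/p_1, independent of income; and q_2* = (I − 10·p_2)/p_2.
At the given prices: q_1* = 10·4.2/35.64 = 1.1785, and q_2* = 1.9048.
Expenditure on q_1: 35.64·1.1785 = 42; share = 0.84.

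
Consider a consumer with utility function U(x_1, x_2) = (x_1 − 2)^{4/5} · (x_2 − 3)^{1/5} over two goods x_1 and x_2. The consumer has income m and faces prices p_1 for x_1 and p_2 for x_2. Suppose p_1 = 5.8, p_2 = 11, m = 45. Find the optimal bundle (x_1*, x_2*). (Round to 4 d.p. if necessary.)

x_1* = 2.0552, x_2* = 3.0073

MRS = 4·(x_2−3)/(x_1−2). Tangency with p_1/p_2 gives x_2−3 = (1/4)·(p_1/p_2)·(x_1−2).
Substituting into the budget: x_1* = 2 + 0.8·(m − 2·p_1 − 3·p_2)/p_1, and x_2* = 3 + 0.2·(…)/p_2.
Discretionary income = 45 − 2·5.8 − 3·11 = 0.4; x_1* = 2 + 0.8·0.4/5.8 = 2.0552; x_2* = 3 + 0.2·0.4/11 = 3.0073.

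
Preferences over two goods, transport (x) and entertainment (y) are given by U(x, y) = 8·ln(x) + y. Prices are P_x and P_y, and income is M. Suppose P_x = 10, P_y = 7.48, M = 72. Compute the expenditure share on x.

share on x = 0.8311

MU_x = 8/x, MU_y = 1. Tangency: 8/x = P_x/P_y.
So x*(P_x,P_y) = 8·P_y/P_x, independent of income; and y* = (M − 8·P_y)/P_y.
At the given prices: x* = 8·7.48/10 = 5.984, and y* = 1.6257.
Expenditure on x: 10·5.984 = 59.84; share = 0.8311.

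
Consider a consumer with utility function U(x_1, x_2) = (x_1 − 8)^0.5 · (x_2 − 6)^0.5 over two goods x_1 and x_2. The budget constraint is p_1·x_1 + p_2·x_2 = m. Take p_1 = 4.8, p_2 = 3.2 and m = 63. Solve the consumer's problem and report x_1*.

x_1* = 8.5625

This is Cobb-Douglas in (x_1−8, x_2−6): tangency gives 0.5·p_2·(x_2−6) = 0.5·p_1·(x_1−8).
After buying the subsistence bundle (8, 6), a share 0.5 of the remaining income goes to x_1: x_1* = 8 + 0.5·(m − 8p_1 − 6p_2)/p_1.
Discretionary income = 63 − 8·4.8 − 6·3.2 = 5.4; x_1* = 8 + 0.5·5.4/4.8 = 8.5625.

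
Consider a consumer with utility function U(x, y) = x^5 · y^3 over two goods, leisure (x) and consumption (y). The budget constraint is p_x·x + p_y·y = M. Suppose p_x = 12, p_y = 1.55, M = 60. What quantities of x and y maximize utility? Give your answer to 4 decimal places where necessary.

x* = 3.125, y* = 14.5161

The MRS is (5/3)·y/x. Set MRS = p_x/p_y.
Rearranging, p_y·y = (3/5)·p_x·x. Substituting into the budget gives p_x·x·(1 + (3/5)) = M.
Demand: x*(p_x,p_y,M) = 0.625·M/p_x and y* = 0.375·M/p_y.
At p_x=12, p_y=1.55, M=60: x* = 0.625·60/12 = 3.125, y* = 14.5161.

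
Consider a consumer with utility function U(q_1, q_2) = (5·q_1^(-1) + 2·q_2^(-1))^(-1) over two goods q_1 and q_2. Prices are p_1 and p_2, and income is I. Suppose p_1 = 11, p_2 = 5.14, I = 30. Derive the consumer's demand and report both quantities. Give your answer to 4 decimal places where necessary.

From the CES first-order condition, (5/2)·(q_2/q_1)^(2) = p_1/p_2.
Solve for the ratio: q_2/q_1 = [(2/5)·p_1/p_2]^(0.5).
With the ratio pinned down, the budget gives q_1* = I/(p_1 + p_2·(q_2/q_1)) and q_2* = (q_2/q_1)·q_1*.
Numerically q_2/q_1 = 0.92522, so q_1* = 30/(11 + 5.14·0.92522) = 1.9041 and q_2* = 0.92522·1.9041 = 1.7617.

q_1* = 1.9041, q_2* = 1.7617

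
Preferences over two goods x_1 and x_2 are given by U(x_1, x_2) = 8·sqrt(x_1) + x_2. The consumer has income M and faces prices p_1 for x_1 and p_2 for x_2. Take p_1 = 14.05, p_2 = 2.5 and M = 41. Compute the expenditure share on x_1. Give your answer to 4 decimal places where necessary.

Utility is quasi-linear in x_2; the FOC for x_1 is 4/√x_1 = p_1/p_2.
Thus x_1* = (4·p_2/p_1)² — independent of M — with the rest of income spent on x_2.
Plugging in: x_1* = (4·2.5/14.05)² = 0.5066, x_2* = 13.553.
Expenditure on x_1: 14.05·0.5066 = 7.1174; share = 0.1736.

share on x_1 = 0.1736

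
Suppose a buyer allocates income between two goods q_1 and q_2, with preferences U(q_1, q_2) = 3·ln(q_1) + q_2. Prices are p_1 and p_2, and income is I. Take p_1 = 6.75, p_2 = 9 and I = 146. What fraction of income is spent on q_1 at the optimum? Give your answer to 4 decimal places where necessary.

Set MRS = p_1/p_2: (3/q_1)/1 = p_1/p_2.
So q_1*(p_1,p_2) = 3·p_2/p_1, independent of income; and q_2* = (I − 3·p_2)/p_2.
At the given prices: q_1* = 3·9/6.75 = 4, and q_2* = 13.2222.
Expenditure on q_1: 6.75·4 = 27; share = 0.1849.

share on q_1 = 0.1849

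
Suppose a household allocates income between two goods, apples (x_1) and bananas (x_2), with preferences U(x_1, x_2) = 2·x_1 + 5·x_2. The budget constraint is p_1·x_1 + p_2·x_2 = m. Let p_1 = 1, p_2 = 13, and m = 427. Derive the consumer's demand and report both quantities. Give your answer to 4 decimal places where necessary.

x_1* = 427, x_2* = 0

Perfect substitutes: compare marginal utility per dollar. 2/p_1 vs 5/p_2 → 2 vs 0.3846.
x_1 gives more utility per dollar, so spend all income on x_1: x_1* = m/p_1, x_2* = 0.
Numerically: x_1* = 427, x_2* = 0.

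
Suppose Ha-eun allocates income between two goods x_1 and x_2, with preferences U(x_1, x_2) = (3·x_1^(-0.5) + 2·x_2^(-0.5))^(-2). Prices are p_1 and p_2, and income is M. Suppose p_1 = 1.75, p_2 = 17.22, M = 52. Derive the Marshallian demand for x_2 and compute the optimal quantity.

x_2* = 1.8739

MU_x_1 ∝ 3·x_1^(-1.5), MU_x_2 ∝ 2·x_2^(-1.5), so MRS = (3/2)·(x_2/x_1)^(1.5) = p_1/p_2.
Hence x_2/x_1 = ((2/3)·p_1/p_2)^(1/(1.5)), i.e. raised to the 2/3 power.
Substitute x_2 = (x_2/x_1)·x_1 into the budget: x_1* = M/(p_1 + p_2·(x_2/x_1)).
Numerically x_2/x_1 = 0.166192, so x_1* = 52/(1.75 + 17.22·0.166192) = 11.2754 and x_2* = 0.166192·11.2754 = 1.8739.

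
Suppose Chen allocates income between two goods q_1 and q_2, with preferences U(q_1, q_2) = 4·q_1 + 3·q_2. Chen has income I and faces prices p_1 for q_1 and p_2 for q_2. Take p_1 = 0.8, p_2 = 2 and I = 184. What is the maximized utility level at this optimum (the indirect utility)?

V = 920

Numerically: q_1* = 230, q_2* = 0.
Utility at the optimum: U(230, 0) = 920.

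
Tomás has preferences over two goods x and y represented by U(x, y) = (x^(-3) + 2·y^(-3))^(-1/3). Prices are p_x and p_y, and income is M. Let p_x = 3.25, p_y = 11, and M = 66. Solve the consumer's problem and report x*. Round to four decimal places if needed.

x* = 5.1185

MU_x ∝ x^(-4), MU_y ∝ 2·y^(-4), so MRS = (1/2)·(y/x)^(4) = p_x/p_y.
Hence y/x = (2·p_x/p_y)^(1/(4)), i.e. raised to the 0.25 power.
With the ratio pinned down, the budget gives x* = M/(p_x + p_y·(y/x)) and y* = (y/x)·x*.
Numerically y/x = 0.876759, so x* = 66/(3.25 + 11·0.876759) = 5.1185.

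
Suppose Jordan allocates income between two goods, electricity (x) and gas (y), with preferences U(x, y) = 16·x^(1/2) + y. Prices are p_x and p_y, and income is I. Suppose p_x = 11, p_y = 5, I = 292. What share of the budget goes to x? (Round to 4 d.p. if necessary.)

Thus x* = (8·p_y/p_x)² — independent of I — with the rest of income spent on y.
Plugging in: x* = (8·5/11)² = 13.2231, y* = 29.3091.
Expenditure on x: 11·13.2231 = 145.4545; share = 0.4981.

share on x = 0.4981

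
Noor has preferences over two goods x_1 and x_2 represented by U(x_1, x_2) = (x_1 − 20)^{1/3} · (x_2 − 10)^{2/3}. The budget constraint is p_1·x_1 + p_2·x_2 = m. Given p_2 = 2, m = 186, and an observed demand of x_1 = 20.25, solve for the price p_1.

MRS = (1/2)·(x_2−10)/(x_1−20). Tangency with p_1/p_2 gives x_2−10 = 2·(p_1/p_2)·(x_1−20).
After buying the subsistence bundle (20, 10), a share 1/3 of the remaining income goes to x_1: x_1* = 20 + 1/3·(m − 20p_1 − 10p_2)/p_1.
Set x_1* = 20.25 in the demand function and solve for p_1: p_1 = 8.

p_1 = 8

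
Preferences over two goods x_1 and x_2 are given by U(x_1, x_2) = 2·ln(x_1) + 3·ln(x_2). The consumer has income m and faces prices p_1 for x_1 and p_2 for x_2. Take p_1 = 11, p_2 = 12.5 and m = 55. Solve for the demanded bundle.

MU_x_1/MU_x_2 = (2·x_2)/(3·x_1); tangency sets this equal to p_1/p_2.
So 2·p_2·x_2 = 3·p_1·x_1; combined with the budget, a share 0.4 of income goes to x_1.
Demand: x_1*(p_1,p_2,m) = 0.4·m/p_1 and x_2* = 0.6·m/p_2.
At p_1=11, p_2=12.5, m=55: x_1* = 0.4·55/11 = 2, x_2* = 2.64.

x_1* = 2, x_2* = 2.64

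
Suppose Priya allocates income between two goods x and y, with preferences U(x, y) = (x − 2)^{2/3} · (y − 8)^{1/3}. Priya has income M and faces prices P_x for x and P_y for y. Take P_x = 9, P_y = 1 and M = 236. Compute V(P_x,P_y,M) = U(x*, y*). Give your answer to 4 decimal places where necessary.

V = 25.6817

Let x' = x−2, y' = y−8. MRS = 2·y'/x' = P_x/P_y.
Substituting into the budget: x* = 2 + 2/3·(M − 2·P_x − 8·P_y)/P_x, and y* = 8 + 1/3·(…)/P_y.
Discretionary income = 236 − 2·9 − 8·1 = 210; x* = 2 + 2/3·210/9 = 17.5556; y* = 8 + 1/3·210/1 = 78.
Utility at the optimum: U(17.5556, 78) = 25.6817.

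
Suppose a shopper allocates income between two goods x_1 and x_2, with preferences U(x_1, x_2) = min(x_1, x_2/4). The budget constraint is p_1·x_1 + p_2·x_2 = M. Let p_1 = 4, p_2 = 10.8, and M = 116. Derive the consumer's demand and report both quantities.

x_1* = 2.4576, x_2* = 9.8305

Leontief preferences: the optimum is at the kink where x_1/1 = x_2/4, i.e. x_2 = 4·x_1.
Budget: p_1·x_1 + p_2·4·x_1 = M, so (p_1 + 4·p_2)·x_1 = M.
Demand: x_1*(p_1,p_2,M) = M/(p_1 + 4·p_2), x_2* = 4·M/(p_1 + 4·p_2).
Here 4 + 4·10.8 = 47.2, giving x_1* = 2.4576 and x_2* = 9.8305.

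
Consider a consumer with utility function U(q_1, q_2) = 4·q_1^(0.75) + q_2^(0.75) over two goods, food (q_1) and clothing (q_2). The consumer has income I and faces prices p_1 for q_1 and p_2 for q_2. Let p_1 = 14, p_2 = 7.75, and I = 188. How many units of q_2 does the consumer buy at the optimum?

MU_q_1 ∝ 4·q_1^(-0.25), MU_q_2 ∝ q_2^(-0.25), so MRS = 4·(q_2/q_1)^(0.25) = p_1/p_2.
Solve for the ratio: q_2/q_1 = [(1/4)·p_1/p_2]^(4).
Substitute q_2 = (q_2/q_1)·q_1 into the budget: q_1* = I/(p_1 + p_2·(q_2/q_1)).
Numerically q_2/q_1 = 0.041597, so q_1* = 188/(14 + 7.75·0.041597) = 13.1263 and q_2* = 0.041597·13.1263 = 0.546.

q_2* = 0.546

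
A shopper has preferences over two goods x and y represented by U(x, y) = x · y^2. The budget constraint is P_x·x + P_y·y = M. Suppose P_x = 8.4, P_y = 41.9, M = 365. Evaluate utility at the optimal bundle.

The MRS is (1/2)·y/x. Set MRS = P_x/P_y.
So P_y·y = 2·P_x·x; combined with the budget, a share 1/3 of income goes to x.
Demand: x*(P_x,P_y,M) = 1/3·M/P_x and y* = 2/3·M/P_y.
At P_x=8.4, P_y=41.9, M=365: x* = 1/3·365/8.4 = 14.4841, y* = 5.8075.
Utility at the optimum: U(14.4841, 5.8075) = 488.5033.

V = 488.5033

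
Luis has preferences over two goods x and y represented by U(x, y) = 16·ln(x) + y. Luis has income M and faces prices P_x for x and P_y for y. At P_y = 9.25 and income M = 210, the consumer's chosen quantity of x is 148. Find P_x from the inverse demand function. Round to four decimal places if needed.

MU_x = 16/x, MU_y = 1. Tangency: 16/x = P_x/P_y.
So x*(P_x,P_y) = 16·P_y/P_x, independent of income; and y* = (M − 16·P_y)/P_y.
Set x* = 148 in the demand function and solve for P_x: P_x = 1.

P_x = 1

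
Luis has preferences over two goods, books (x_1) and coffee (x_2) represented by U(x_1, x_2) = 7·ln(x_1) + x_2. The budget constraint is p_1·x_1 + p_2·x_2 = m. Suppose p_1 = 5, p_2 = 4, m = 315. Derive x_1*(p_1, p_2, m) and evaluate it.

Set MRS = p_1/p_2: (7/x_1)/1 = p_1/p_2.
So x_1*(p_1,p_2) = 7·p_2/p_1, independent of income; and x_2* = (m − 7·p_2)/p_2.
At the given prices: x_1* = 7·4/5 = 5.6.

x_1* = 5.6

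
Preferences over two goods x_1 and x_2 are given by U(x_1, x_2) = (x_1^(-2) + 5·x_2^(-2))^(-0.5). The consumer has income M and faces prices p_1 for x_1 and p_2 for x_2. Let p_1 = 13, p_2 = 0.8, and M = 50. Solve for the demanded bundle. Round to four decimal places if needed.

x_1* = 3.0368, x_2* = 13.1528

MRS = MU_x_1/MU_x_2 = (1/5)·(x_2/x_1)^(3). Set equal to p_1/p_2.
Solve for the ratio: x_2/x_1 = [5·p_1/p_2]^(1/3).
With the ratio pinned down, the budget gives x_1* = M/(p_1 + p_2·(x_2/x_1)) and x_2* = (x_2/x_1)·x_1*.
Numerically x_2/x_1 = 4.331196, so x_1* = 50/(13 + 0.8·4.331196) = 3.0368 and x_2* = 4.331196·3.0368 = 13.1528.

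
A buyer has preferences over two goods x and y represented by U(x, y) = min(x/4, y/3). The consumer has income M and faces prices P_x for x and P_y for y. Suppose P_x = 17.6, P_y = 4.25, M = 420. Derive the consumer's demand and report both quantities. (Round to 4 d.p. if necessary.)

x* = 20.2044, y* = 15.1533

With perfect complements, no substitution: consume in ratio x:y = 4:3.
Budget: P_x·x + P_y·(3/4)·x = M, so (4·P_x + 3·P_y)·x = 4·M.
Demand: x*(P_x,P_y,M) = 4·M/(4·P_x + 3·P_y), y* = 3·M/(4·P_x + 3·P_y).
Here 4·17.6 + 3·4.25 = 83.15, giving x* = 20.2044 and y* = 15.1533.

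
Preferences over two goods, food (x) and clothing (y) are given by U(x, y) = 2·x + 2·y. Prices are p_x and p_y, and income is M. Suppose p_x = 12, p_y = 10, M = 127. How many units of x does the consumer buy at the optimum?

x* = 0

Perfect substitutes: compare marginal utility per dollar. 2/p_x vs 2/p_y → 0.1667 vs 0.2.
y gives more utility per dollar, so spend all income on y: y* = M/p_y, x* = 0.
Numerically: x* = 0, y* = 12.7.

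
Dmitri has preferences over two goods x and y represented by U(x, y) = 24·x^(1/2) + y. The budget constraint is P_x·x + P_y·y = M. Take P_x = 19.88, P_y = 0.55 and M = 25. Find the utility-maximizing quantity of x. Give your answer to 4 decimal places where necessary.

MU_x = 12/√x, MU_y = 1. Tangency: 12/√x = P_x/P_y.
Solve: √x = 12·P_y/P_x, so x*(P_x,P_y) = (12·P_y/P_x)², and y* = (M − P_x·x*)/P_y.
Plugging in: x* = (12·0.55/19.88)² = 0.1102.

x* = 0.1102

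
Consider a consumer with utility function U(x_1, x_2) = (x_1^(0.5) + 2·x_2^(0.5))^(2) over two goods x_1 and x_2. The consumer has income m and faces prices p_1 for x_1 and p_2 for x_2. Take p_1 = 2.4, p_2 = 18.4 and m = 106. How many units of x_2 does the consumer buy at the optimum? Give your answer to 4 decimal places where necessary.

MRS = MU_x_1/MU_x_2 = (1/2)·(x_2/x_1)^(0.5). Set equal to p_1/p_2.
Solve for the ratio: x_2/x_1 = [2·p_1/p_2]^(2).
With the ratio pinned down, the budget gives x_1* = m/(p_1 + p_2·(x_2/x_1)) and x_2* = (x_2/x_1)·x_1*.
Numerically x_2/x_1 = 0.068053, so x_1* = 106/(2.4 + 18.4·0.068053) = 29.0238 and x_2* = 0.068053·29.0238 = 1.9752.

x_2* = 1.9752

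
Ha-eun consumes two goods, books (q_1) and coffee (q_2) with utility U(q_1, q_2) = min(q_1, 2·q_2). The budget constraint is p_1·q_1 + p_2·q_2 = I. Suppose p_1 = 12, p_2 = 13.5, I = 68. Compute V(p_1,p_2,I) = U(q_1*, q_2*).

V = 3.6267

Leontief preferences: the optimum is at the kink where q_1/2 = q_2/1, i.e. q_2 = (1/2)·q_1.
Budget: p_1·q_1 + p_2·(1/2)·q_1 = I, so (2·p_1 + p_2)·q_1 = 2·I.
Demand: q_1*(p_1,p_2,I) = 2·I/(2·p_1 + p_2), q_2* = I/(2·p_1 + p_2).
Here 2·12 + 13.5 = 37.5, giving q_1* = 3.6267 and q_2* = 1.8133.
Utility at the optimum: U(3.6267, 1.8133) = 3.6267.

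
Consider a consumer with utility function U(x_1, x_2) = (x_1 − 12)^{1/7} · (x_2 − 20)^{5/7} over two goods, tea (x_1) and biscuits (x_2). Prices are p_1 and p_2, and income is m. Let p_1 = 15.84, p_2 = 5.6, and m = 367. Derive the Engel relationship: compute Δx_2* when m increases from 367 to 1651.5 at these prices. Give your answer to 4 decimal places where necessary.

Δx_2* = 191.1458

This is Cobb-Douglas in (x_1−12, x_2−20): tangency gives 1/7·p_2·(x_2−20) = 5/7·p_1·(x_1−12).
After buying the subsistence bundle (12, 20), a share 1/6 of the remaining income goes to x_1: x_1* = 12 + 1/6·(m − 12p_1 − 20p_2)/p_1.
Discretionary income = 367 − 12·15.84 − 20·5.6 = 64.92; x_2* = 20 + 5/6·64.92/5.6 = 29.6607.
At m' = 1651.5: x_2* = 220.8065. Change: 220.8065 − 29.6607 = 191.1458.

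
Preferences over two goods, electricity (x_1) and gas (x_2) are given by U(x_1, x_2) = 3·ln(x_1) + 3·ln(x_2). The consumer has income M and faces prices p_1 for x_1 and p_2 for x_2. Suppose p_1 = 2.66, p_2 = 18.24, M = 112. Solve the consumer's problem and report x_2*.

Tangency: MRS = x_2/x_1 = p_1/p_2.
So 3·p_2·x_2 = 3·p_1·x_1; combined with the budget, a share 0.5 of income goes to x_1.
Demand: x_1*(p_1,p_2,M) = 0.5·M/p_1 and x_2* = 0.5·M/p_2.
At p_1=2.66, p_2=18.24, M=112: x_2* = 0.5·112/18.24 = 3.0702.

x_2* = 3.0702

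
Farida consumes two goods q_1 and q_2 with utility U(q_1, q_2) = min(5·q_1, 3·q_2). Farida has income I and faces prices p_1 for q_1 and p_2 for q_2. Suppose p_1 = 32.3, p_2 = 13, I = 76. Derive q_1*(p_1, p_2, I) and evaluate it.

With perfect complements, no substitution: consume in ratio q_1:q_2 = 3:5.
Budget: p_1·q_1 + p_2·(5/3)·q_1 = I, so (3·p_1 + 5·p_2)·q_1 = 3·I.
Demand: q_1*(p_1,p_2,I) = 3·I/(3·p_1 + 5·p_2), q_2* = 5·I/(3·p_1 + 5·p_2).
Here 3·32.3 + 5·13 = 161.9, giving q_1* = 1.4083.

q_1* = 1.4083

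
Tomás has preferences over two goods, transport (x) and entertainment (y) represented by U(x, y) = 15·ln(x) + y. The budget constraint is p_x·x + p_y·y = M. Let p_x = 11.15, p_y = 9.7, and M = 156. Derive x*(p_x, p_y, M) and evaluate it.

x* = 13.0493

So x*(p_x,p_y) = 15·p_y/p_x, independent of income; and y* = (M − 15·p_y)/p_y.
At the given prices: x* = 15·9.7/11.15 = 13.0493.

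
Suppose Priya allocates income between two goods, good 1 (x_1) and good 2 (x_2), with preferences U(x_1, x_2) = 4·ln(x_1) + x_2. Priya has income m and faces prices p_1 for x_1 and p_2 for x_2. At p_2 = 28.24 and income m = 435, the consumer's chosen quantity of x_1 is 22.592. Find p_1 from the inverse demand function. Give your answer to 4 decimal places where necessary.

Set MRS = p_1/p_2: (4/x_1)/1 = p_1/p_2.
So x_1*(p_1,p_2) = 4·p_2/p_1, independent of income; and x_2* = (m − 4·p_2)/p_2.
Set x_1* = 22.592 in the demand function and solve for p_1: p_1 = 5.

p_1 = 5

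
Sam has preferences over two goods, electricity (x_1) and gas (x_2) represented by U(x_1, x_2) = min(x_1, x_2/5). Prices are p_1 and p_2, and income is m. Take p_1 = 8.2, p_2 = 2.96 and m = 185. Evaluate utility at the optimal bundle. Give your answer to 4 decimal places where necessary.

Here 8.2 + 5·2.96 = 23, giving x_1* = 8.0435 and x_2* = 40.2174.
Utility at the optimum: U(8.0435, 40.2174) = 8.0435.

V = 8.0435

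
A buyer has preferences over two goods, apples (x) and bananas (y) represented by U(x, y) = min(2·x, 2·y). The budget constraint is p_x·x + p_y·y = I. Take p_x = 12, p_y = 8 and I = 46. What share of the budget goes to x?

share on x = 0.6

Leontief preferences: the optimum is at the kink where x/2 = y/2, i.e. y = x.
Budget: p_x·x + p_y·x = I, so (2·p_x + 2·p_y)·x = 2·I.
Demand: x*(p_x,p_y,I) = 2·I/(2·p_x + 2·p_y), y* = 2·I/(2·p_x + 2·p_y).
Here 2·12 + 2·8 = 40, giving x* = 2.3 and y* = 2.3.
Expenditure on x: 12·2.3 = 27.6; share = 0.6.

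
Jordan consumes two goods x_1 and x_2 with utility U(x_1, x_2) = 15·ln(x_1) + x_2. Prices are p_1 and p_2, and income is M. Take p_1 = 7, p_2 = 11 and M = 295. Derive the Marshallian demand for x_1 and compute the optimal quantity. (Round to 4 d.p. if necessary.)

MU_x_1 = 15/x_1, MU_x_2 = 1. Tangency: 15/x_1 = p_1/p_2.
So x_1*(p_1,p_2) = 15·p_2/p_1, independent of income; and x_2* = (M − 15·p_2)/p_2.
At the given prices: x_1* = 15·11/7 = 23.5714.

x_1* = 23.5714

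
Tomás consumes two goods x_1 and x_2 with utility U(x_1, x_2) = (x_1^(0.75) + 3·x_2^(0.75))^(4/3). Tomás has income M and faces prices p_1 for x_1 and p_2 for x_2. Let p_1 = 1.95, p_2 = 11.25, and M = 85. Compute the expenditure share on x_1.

MU_x_1 ∝ x_1^(-0.25), MU_x_2 ∝ 3·x_2^(-0.25), so MRS = (1/3)·(x_2/x_1)^(0.25) = p_1/p_2.
Hence x_2/x_1 = (3·p_1/p_2)^(1/(0.25)), i.e. raised to the 4 power.
With the ratio pinned down, the budget gives x_1* = M/(p_1 + p_2·(x_2/x_1)) and x_2* = (x_2/x_1)·x_1*.
Numerically x_2/x_1 = 0.073116, so x_1* = 85/(1.95 + 11.25·0.073116) = 30.6576 and x_2* = 0.073116·30.6576 = 2.2416.
Expenditure on x_1: 1.95·30.6576 = 59.7824; share = 0.7033.

share on x_1 = 0.7033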